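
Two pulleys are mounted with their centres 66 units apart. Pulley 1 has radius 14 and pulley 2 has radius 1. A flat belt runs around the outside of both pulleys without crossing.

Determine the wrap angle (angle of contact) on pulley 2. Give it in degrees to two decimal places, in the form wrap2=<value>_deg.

wrap2=157.28_deg

open belt: β = asin((r2−r1)/C) = asin(-13/66) = -11.3598°
wrap1 = π − 2β = 202.7196°
wrap2 = π + 2β = 157.2804°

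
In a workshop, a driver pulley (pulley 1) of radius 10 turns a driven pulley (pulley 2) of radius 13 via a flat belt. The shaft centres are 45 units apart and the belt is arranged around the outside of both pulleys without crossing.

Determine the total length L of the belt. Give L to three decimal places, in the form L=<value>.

open belt: β = asin((r2−r1)/C) = asin(3/45) = 3.8226°
wrap1 = π − 2β = 172.3549°
wrap2 = π + 2β = 187.6451°
tangent length = C·cosβ = 44.8999
L = r1·wrap1 + r2·wrap2 + 2·C·cosβ = 10·3.0082 + 13·3.2750 + 2·44.8999 = 162.4567

L=162.457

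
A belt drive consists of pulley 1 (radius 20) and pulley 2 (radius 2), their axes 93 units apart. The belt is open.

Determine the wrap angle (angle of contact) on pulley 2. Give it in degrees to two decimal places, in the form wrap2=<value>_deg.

wrap2=157.68_deg

open belt: β = asin((r2−r1)/C) = asin(-18/93) = -11.1599°
wrap1 = π − 2β = 202.3199°
wrap2 = π + 2β = 157.6801°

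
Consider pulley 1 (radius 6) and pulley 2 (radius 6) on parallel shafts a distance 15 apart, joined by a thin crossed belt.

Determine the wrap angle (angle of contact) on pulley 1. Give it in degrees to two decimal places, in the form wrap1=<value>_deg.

wrap1=286.26_deg

crossed belt: β = asin((r1+r2)/C) = asin(12/15) = 53.1301°
wrap1 = wrap2 = π + 2β = 286.2602°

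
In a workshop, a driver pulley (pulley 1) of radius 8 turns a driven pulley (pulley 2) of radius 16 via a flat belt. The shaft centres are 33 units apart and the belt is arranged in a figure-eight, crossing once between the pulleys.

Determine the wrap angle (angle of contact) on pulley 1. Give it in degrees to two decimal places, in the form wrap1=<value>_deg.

wrap1=273.32_deg

crossed belt: β = asin((r1+r2)/C) = asin(24/33) = 46.6582°
wrap1 = wrap2 = π + 2β = 273.3165°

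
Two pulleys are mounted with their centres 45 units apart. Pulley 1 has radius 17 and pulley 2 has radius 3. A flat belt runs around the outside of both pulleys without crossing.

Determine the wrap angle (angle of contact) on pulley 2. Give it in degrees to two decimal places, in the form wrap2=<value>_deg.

wrap2=143.75_deg

open belt: β = asin((r2−r1)/C) = asin(-14/45) = -18.1262°
wrap1 = π − 2β = 216.2524°
wrap2 = π + 2β = 143.7476°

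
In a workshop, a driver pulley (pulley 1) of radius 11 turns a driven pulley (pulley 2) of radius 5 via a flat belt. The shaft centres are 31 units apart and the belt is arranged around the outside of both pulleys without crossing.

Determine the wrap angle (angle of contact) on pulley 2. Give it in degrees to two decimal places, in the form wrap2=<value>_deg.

wrap2=157.68_deg

open belt: β = asin((r2−r1)/C) = asin(-6/31) = -11.1599°
wrap1 = π − 2β = 202.3199°
wrap2 = π + 2β = 157.6801°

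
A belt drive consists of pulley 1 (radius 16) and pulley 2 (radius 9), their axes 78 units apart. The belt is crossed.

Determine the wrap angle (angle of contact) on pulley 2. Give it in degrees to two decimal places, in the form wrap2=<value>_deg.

crossed belt: β = asin((r1+r2)/C) = asin(25/78) = 18.6939°
wrap1 = wrap2 = π + 2β = 217.3879°

wrap2=217.39_deg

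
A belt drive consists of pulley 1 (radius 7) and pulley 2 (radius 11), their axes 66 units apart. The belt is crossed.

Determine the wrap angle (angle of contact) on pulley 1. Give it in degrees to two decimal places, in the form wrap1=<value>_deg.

crossed belt: β = asin((r1+r2)/C) = asin(18/66) = 15.8266°
wrap1 = wrap2 = π + 2β = 211.6532°

wrap1=211.65_deg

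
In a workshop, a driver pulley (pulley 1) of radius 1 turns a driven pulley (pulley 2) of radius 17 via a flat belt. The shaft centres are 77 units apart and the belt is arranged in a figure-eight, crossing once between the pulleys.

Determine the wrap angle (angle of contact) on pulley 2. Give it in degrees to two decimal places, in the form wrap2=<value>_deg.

wrap2=207.04_deg

crossed belt: β = asin((r1+r2)/C) = asin(18/77) = 13.5189°
wrap1 = wrap2 = π + 2β = 207.0378°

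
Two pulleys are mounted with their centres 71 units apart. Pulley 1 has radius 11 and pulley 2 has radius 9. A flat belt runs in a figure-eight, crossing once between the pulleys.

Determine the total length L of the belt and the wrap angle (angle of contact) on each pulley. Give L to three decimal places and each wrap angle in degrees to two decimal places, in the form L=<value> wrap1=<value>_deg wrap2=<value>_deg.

crossed belt: β = asin((r1+r2)/C) = asin(20/71) = 16.3611°
wrap1 = wrap2 = π + 2β = 212.7222°
tangent length = C·cosβ = 68.1249
L = (r1+r2)·wrap + 2·C·cosβ = 20·3.7127 + 2·68.1249 = 210.5038

L=210.504 wrap1=212.72_deg wrap2=212.72_deg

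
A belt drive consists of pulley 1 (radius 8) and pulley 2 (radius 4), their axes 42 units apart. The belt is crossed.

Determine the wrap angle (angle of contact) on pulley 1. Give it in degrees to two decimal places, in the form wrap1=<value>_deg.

crossed belt: β = asin((r1+r2)/C) = asin(12/42) = 16.6015°
wrap1 = wrap2 = π + 2β = 213.2031°

wrap1=213.20_deg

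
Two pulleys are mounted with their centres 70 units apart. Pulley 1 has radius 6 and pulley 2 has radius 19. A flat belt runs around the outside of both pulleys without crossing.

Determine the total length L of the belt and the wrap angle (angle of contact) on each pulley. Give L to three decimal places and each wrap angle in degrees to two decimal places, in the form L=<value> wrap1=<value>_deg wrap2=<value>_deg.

open belt: β = asin((r2−r1)/C) = asin(13/70) = 10.7028°
wrap1 = π − 2β = 158.5944°
wrap2 = π + 2β = 201.4056°
tangent length = C·cosβ = 68.7823
L = r1·wrap1 + r2·wrap2 + 2·C·cosβ = 6·2.7680 + 19·3.5152 + 2·68.7823 = 220.9611

L=220.961 wrap1=158.59_deg wrap2=201.41_deg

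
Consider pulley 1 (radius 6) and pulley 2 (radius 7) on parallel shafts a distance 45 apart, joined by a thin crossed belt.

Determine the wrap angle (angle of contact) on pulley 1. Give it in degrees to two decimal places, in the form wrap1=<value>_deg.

crossed belt: β = asin((r1+r2)/C) = asin(13/45) = 16.7914°
wrap1 = wrap2 = π + 2β = 213.5829°

wrap1=213.58_deg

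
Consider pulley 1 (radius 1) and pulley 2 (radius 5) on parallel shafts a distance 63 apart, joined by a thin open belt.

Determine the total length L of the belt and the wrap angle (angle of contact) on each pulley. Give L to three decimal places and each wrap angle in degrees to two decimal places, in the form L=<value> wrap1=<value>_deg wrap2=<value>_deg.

L=145.104 wrap1=172.72_deg wrap2=187.28_deg

open belt: β = asin((r2−r1)/C) = asin(4/63) = 3.6403°
wrap1 = π − 2β = 172.7194°
wrap2 = π + 2β = 187.2806°
tangent length = C·cosβ = 62.8729
L = r1·wrap1 + r2·wrap2 + 2·C·cosβ = 1·3.0145 + 5·3.2687 + 2·62.8729 = 145.1036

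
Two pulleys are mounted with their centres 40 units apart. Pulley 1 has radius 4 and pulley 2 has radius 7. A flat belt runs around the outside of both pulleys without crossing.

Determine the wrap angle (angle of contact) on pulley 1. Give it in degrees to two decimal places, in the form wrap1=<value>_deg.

wrap1=171.40_deg

open belt: β = asin((r2−r1)/C) = asin(3/40) = 4.3012°
wrap1 = π − 2β = 171.3976°
wrap2 = π + 2β = 188.6024°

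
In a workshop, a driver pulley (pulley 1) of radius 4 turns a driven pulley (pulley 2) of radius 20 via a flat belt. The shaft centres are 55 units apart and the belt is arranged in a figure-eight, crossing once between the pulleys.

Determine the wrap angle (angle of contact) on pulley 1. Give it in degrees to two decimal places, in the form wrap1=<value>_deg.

crossed belt: β = asin((r1+r2)/C) = asin(24/55) = 25.8721°
wrap1 = wrap2 = π + 2β = 231.7442°

wrap1=231.74_deg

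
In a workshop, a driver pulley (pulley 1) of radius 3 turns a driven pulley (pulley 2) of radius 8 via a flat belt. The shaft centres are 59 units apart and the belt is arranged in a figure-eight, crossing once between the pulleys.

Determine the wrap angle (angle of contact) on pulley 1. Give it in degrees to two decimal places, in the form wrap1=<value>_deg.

crossed belt: β = asin((r1+r2)/C) = asin(11/59) = 10.7451°
wrap1 = wrap2 = π + 2β = 201.4903°

wrap1=201.49_deg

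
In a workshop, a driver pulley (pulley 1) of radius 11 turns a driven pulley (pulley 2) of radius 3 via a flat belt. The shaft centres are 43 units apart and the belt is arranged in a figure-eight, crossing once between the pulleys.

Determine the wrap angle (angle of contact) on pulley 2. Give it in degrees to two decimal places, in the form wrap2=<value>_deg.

wrap2=218.00_deg

crossed belt: β = asin((r1+r2)/C) = asin(14/43) = 19.0008°
wrap1 = wrap2 = π + 2β = 218.0016°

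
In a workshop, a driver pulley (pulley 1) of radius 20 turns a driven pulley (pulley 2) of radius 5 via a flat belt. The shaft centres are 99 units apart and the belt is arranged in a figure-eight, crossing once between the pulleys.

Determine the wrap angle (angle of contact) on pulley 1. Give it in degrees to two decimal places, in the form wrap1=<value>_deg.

crossed belt: β = asin((r1+r2)/C) = asin(25/99) = 14.6270°
wrap1 = wrap2 = π + 2β = 209.2540°

wrap1=209.25_deg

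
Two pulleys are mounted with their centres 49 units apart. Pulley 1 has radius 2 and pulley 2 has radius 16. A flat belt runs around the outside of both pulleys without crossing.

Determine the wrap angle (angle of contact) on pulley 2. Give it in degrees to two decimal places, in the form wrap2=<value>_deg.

open belt: β = asin((r2−r1)/C) = asin(14/49) = 16.6015°
wrap1 = π − 2β = 146.7969°
wrap2 = π + 2β = 213.2031°

wrap2=213.20_deg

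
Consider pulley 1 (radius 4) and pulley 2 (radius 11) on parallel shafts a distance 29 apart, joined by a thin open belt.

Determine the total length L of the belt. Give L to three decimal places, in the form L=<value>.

L=106.822

open belt: β = asin((r2−r1)/C) = asin(7/29) = 13.9680°
wrap1 = π − 2β = 152.0641°
wrap2 = π + 2β = 207.9359°
tangent length = C·cosβ = 28.1425
L = r1·wrap1 + r2·wrap2 + 2·C·cosβ = 4·2.6540 + 11·3.6292 + 2·28.1425 = 106.8219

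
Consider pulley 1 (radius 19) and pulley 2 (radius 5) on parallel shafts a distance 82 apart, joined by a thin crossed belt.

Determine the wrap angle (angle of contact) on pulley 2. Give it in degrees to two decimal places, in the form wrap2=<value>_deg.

crossed belt: β = asin((r1+r2)/C) = asin(24/82) = 17.0186°
wrap1 = wrap2 = π + 2β = 214.0373°

wrap2=214.04_deg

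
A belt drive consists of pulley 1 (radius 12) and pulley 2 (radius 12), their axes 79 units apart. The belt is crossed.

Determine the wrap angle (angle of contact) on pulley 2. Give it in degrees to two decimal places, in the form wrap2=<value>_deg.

crossed belt: β = asin((r1+r2)/C) = asin(24/79) = 17.6858°
wrap1 = wrap2 = π + 2β = 215.3717°

wrap2=215.37_deg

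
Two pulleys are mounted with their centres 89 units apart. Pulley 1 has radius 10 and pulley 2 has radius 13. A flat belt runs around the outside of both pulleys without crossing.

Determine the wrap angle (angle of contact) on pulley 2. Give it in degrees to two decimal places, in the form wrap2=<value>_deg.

open belt: β = asin((r2−r1)/C) = asin(3/89) = 1.9317°
wrap1 = π − 2β = 176.1366°
wrap2 = π + 2β = 183.8634°

wrap2=183.86_deg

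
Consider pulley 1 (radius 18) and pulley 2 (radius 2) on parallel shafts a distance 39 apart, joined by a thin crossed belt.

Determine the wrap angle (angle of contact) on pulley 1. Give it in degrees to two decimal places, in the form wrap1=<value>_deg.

crossed belt: β = asin((r1+r2)/C) = asin(20/39) = 30.8519°
wrap1 = wrap2 = π + 2β = 241.7038°

wrap1=241.70_deg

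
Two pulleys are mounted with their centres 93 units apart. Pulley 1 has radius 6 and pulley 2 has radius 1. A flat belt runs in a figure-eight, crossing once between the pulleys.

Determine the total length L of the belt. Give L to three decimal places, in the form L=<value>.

crossed belt: β = asin((r1+r2)/C) = asin(7/93) = 4.3167°
wrap1 = wrap2 = π + 2β = 188.6333°
tangent length = C·cosβ = 92.7362
L = (r1+r2)·wrap + 2·C·cosβ = 7·3.2923 + 2·92.7362 = 208.5183

L=208.518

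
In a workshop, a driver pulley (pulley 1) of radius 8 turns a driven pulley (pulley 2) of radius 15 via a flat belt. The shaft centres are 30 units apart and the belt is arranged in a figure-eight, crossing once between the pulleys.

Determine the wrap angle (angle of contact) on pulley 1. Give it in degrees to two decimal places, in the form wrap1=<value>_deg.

wrap1=280.11_deg

crossed belt: β = asin((r1+r2)/C) = asin(23/30) = 50.0555°
wrap1 = wrap2 = π + 2β = 280.1110°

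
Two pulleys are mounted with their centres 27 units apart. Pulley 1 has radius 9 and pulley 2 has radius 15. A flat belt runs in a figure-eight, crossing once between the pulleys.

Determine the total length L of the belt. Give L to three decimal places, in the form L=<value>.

L=152.693

crossed belt: β = asin((r1+r2)/C) = asin(24/27) = 62.7340°
wrap1 = wrap2 = π + 2β = 305.4679°
tangent length = C·cosβ = 12.3693
L = (r1+r2)·wrap + 2·C·cosβ = 24·5.3314 + 2·12.3693 = 152.6927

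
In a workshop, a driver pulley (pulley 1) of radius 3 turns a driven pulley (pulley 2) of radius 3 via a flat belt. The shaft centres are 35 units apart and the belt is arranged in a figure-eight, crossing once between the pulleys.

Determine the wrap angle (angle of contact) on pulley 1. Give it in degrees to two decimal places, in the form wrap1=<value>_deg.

crossed belt: β = asin((r1+r2)/C) = asin(6/35) = 9.8709°
wrap1 = wrap2 = π + 2β = 199.7418°

wrap1=199.74_deg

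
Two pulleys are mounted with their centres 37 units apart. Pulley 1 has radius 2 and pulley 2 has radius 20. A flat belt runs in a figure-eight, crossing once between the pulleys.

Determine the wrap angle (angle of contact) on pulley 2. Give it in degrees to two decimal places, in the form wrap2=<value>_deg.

crossed belt: β = asin((r1+r2)/C) = asin(22/37) = 36.4837°
wrap1 = wrap2 = π + 2β = 252.9675°

wrap2=252.97_deg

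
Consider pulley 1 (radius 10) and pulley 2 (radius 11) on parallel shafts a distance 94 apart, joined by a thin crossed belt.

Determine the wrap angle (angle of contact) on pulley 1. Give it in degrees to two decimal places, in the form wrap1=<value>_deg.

crossed belt: β = asin((r1+r2)/C) = asin(21/94) = 12.9091°
wrap1 = wrap2 = π + 2β = 205.8181°

wrap1=205.82_deg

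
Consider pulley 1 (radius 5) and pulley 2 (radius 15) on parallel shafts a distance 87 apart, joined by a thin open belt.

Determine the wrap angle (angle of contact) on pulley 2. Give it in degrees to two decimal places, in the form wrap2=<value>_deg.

wrap2=193.20_deg

open belt: β = asin((r2−r1)/C) = asin(10/87) = 6.6003°
wrap1 = π − 2β = 166.7994°
wrap2 = π + 2β = 193.2006°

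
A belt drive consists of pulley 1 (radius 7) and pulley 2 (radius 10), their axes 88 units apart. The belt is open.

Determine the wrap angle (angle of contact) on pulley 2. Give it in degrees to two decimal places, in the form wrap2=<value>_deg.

wrap2=183.91_deg

open belt: β = asin((r2−r1)/C) = asin(3/88) = 1.9536°
wrap1 = π − 2β = 176.0927°
wrap2 = π + 2β = 183.9073°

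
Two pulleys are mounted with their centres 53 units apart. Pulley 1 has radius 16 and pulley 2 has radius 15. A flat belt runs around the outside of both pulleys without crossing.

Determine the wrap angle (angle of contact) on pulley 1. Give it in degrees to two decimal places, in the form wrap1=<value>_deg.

open belt: β = asin((r2−r1)/C) = asin(-1/53) = -1.0811°
wrap1 = π − 2β = 182.1622°
wrap2 = π + 2β = 177.8378°

wrap1=182.16_deg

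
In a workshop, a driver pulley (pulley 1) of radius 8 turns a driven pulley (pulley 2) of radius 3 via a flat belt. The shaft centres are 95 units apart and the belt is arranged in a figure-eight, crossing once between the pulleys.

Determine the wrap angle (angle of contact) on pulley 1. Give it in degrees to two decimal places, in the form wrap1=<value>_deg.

crossed belt: β = asin((r1+r2)/C) = asin(11/95) = 6.6492°
wrap1 = wrap2 = π + 2β = 193.2983°

wrap1=193.30_deg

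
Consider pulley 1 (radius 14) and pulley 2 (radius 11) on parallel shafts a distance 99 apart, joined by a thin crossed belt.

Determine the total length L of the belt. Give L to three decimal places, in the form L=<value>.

L=282.887

crossed belt: β = asin((r1+r2)/C) = asin(25/99) = 14.6270°
wrap1 = wrap2 = π + 2β = 209.2540°
tangent length = C·cosβ = 95.7914
L = (r1+r2)·wrap + 2·C·cosβ = 25·3.6522 + 2·95.7914 = 282.8872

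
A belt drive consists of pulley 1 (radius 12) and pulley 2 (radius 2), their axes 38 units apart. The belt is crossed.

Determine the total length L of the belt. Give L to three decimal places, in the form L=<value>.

crossed belt: β = asin((r1+r2)/C) = asin(14/38) = 21.6183°
wrap1 = wrap2 = π + 2β = 223.2365°
tangent length = C·cosβ = 35.3270
L = (r1+r2)·wrap + 2·C·cosβ = 14·3.8962 + 2·35.3270 = 125.2011

L=125.201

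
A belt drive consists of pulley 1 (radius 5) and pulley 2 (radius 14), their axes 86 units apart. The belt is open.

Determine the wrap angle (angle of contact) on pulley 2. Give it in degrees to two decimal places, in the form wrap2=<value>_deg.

open belt: β = asin((r2−r1)/C) = asin(9/86) = 6.0071°
wrap1 = π − 2β = 167.9859°
wrap2 = π + 2β = 192.0141°

wrap2=192.01_deg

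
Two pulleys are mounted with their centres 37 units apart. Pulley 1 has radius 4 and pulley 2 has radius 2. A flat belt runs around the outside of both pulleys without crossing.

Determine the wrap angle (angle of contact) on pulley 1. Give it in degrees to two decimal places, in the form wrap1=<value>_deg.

wrap1=186.20_deg

open belt: β = asin((r2−r1)/C) = asin(-2/37) = -3.0986°
wrap1 = π − 2β = 186.1972°
wrap2 = π + 2β = 173.8028°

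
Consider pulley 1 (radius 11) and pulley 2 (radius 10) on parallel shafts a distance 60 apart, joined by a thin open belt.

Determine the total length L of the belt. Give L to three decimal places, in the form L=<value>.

L=185.990

open belt: β = asin((r2−r1)/C) = asin(-1/60) = -0.9550°
wrap1 = π − 2β = 181.9099°
wrap2 = π + 2β = 178.0901°
tangent length = C·cosβ = 59.9917
L = r1·wrap1 + r2·wrap2 + 2·C·cosβ = 11·3.1749 + 10·3.1083 + 2·59.9917 = 185.9901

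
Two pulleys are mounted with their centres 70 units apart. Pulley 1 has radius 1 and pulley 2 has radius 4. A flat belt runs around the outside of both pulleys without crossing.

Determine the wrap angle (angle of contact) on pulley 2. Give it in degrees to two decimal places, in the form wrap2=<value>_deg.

wrap2=184.91_deg

open belt: β = asin((r2−r1)/C) = asin(3/70) = 2.4563°
wrap1 = π − 2β = 175.0874°
wrap2 = π + 2β = 184.9126°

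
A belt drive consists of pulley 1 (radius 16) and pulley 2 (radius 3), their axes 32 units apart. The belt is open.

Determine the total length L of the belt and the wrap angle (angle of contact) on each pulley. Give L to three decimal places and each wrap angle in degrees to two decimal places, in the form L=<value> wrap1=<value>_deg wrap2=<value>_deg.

L=129.048 wrap1=227.94_deg wrap2=132.06_deg

open belt: β = asin((r2−r1)/C) = asin(-13/32) = -23.9695°
wrap1 = π − 2β = 227.9390°
wrap2 = π + 2β = 132.0610°
tangent length = C·cosβ = 29.2404
L = r1·wrap1 + r2·wrap2 + 2·C·cosβ = 16·3.9783 + 3·2.3049 + 2·29.2404 = 129.0480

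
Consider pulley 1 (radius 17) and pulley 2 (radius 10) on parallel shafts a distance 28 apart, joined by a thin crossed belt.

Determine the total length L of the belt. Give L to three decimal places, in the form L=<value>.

crossed belt: β = asin((r1+r2)/C) = asin(27/28) = 74.6411°
wrap1 = wrap2 = π + 2β = 329.2822°
tangent length = C·cosβ = 7.4162
L = (r1+r2)·wrap + 2·C·cosβ = 27·5.7471 + 2·7.4162 = 170.0030

L=170.003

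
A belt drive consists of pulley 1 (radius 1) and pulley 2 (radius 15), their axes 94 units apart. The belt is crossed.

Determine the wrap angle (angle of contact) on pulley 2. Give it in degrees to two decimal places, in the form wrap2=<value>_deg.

wrap2=199.60_deg

crossed belt: β = asin((r1+r2)/C) = asin(16/94) = 9.8002°
wrap1 = wrap2 = π + 2β = 199.6004°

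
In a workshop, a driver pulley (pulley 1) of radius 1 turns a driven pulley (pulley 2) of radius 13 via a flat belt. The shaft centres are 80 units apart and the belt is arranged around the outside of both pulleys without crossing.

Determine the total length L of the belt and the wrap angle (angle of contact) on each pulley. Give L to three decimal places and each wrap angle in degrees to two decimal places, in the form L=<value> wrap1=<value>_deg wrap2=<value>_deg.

open belt: β = asin((r2−r1)/C) = asin(12/80) = 8.6269°
wrap1 = π − 2β = 162.7461°
wrap2 = π + 2β = 197.2539°
tangent length = C·cosβ = 79.0949
L = r1·wrap1 + r2·wrap2 + 2·C·cosβ = 1·2.8405 + 13·3.4427 + 2·79.0949 = 205.7857

L=205.786 wrap1=162.75_deg wrap2=197.25_deg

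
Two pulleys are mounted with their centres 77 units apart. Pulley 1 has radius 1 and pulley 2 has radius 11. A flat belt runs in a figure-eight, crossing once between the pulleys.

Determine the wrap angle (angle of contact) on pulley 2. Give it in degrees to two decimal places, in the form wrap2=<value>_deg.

crossed belt: β = asin((r1+r2)/C) = asin(12/77) = 8.9658°
wrap1 = wrap2 = π + 2β = 197.9315°

wrap2=197.93_deg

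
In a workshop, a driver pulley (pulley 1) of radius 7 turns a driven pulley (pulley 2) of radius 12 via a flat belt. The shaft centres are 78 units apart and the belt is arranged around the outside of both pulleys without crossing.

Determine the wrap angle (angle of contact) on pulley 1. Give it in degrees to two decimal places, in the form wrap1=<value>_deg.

wrap1=172.65_deg

open belt: β = asin((r2−r1)/C) = asin(5/78) = 3.6753°
wrap1 = π − 2β = 172.6493°
wrap2 = π + 2β = 187.3507°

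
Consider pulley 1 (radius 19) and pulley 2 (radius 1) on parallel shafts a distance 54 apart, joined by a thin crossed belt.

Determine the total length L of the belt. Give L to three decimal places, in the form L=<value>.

crossed belt: β = asin((r1+r2)/C) = asin(20/54) = 21.7385°
wrap1 = wrap2 = π + 2β = 223.4769°
tangent length = C·cosβ = 50.1597
L = (r1+r2)·wrap + 2·C·cosβ = 20·3.9004 + 2·50.1597 = 178.3277

L=178.328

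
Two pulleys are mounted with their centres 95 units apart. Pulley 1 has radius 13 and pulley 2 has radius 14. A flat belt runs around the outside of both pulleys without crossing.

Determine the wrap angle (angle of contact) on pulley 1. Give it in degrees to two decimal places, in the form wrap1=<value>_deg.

open belt: β = asin((r2−r1)/C) = asin(1/95) = 0.6031°
wrap1 = π − 2β = 178.7938°
wrap2 = π + 2β = 181.2062°

wrap1=178.79_deg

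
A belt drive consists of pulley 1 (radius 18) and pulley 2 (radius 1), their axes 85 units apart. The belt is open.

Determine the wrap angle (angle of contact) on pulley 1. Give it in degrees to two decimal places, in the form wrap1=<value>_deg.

open belt: β = asin((r2−r1)/C) = asin(-17/85) = -11.5370°
wrap1 = π − 2β = 203.0739°
wrap2 = π + 2β = 156.9261°

wrap1=203.07_deg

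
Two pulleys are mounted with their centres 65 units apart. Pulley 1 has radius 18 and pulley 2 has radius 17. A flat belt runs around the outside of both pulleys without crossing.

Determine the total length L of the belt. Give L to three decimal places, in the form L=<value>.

L=239.971

open belt: β = asin((r2−r1)/C) = asin(-1/65) = -0.8815°
wrap1 = π − 2β = 181.7630°
wrap2 = π + 2β = 178.2370°
tangent length = C·cosβ = 64.9923
L = r1·wrap1 + r2·wrap2 + 2·C·cosβ = 18·3.1724 + 17·3.1108 + 2·64.9923 = 239.9711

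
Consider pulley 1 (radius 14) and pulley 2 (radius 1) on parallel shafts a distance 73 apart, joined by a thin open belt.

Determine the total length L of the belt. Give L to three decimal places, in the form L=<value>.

L=195.445

open belt: β = asin((r2−r1)/C) = asin(-13/73) = -10.2581°
wrap1 = π − 2β = 200.5161°
wrap2 = π + 2β = 159.4839°
tangent length = C·cosβ = 71.8331
L = r1·wrap1 + r2·wrap2 + 2·C·cosβ = 14·3.4997 + 1·2.7835 + 2·71.8331 = 195.4451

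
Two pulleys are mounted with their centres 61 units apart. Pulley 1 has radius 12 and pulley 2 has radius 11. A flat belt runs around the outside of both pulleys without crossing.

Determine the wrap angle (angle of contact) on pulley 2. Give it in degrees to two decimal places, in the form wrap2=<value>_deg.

wrap2=178.12_deg

open belt: β = asin((r2−r1)/C) = asin(-1/61) = -0.9393°
wrap1 = π − 2β = 181.8786°
wrap2 = π + 2β = 178.1214°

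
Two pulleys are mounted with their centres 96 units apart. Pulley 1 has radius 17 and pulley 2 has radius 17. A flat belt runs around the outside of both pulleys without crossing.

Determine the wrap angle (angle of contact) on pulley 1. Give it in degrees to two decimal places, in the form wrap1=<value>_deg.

open belt: β = asin((r2−r1)/C) = asin(0/96) = 0.0000°
wrap1 = π − 2β = 180.0000°
wrap2 = π + 2β = 180.0000°

wrap1=180.00_deg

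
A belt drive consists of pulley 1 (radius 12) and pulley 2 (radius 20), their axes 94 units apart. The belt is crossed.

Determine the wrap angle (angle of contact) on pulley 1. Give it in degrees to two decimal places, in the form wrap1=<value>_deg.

wrap1=219.81_deg

crossed belt: β = asin((r1+r2)/C) = asin(32/94) = 19.9028°
wrap1 = wrap2 = π + 2β = 219.8056°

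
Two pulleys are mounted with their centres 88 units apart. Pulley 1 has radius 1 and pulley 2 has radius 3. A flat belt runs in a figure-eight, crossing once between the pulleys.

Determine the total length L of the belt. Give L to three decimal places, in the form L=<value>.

L=188.748

crossed belt: β = asin((r1+r2)/C) = asin(4/88) = 2.6053°
wrap1 = wrap2 = π + 2β = 185.2105°
tangent length = C·cosβ = 87.9090
L = (r1+r2)·wrap + 2·C·cosβ = 4·3.2325 + 2·87.9090 = 188.7482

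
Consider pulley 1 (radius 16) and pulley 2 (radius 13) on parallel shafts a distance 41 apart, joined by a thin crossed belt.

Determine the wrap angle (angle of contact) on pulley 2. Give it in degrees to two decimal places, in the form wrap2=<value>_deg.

crossed belt: β = asin((r1+r2)/C) = asin(29/41) = 45.0170°
wrap1 = wrap2 = π + 2β = 270.0341°

wrap2=270.03_deg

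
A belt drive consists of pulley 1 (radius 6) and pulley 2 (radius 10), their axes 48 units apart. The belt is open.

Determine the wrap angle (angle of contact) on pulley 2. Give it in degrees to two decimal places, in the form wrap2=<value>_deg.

open belt: β = asin((r2−r1)/C) = asin(4/48) = 4.7802°
wrap1 = π − 2β = 170.4396°
wrap2 = π + 2β = 189.5604°

wrap2=189.56_deg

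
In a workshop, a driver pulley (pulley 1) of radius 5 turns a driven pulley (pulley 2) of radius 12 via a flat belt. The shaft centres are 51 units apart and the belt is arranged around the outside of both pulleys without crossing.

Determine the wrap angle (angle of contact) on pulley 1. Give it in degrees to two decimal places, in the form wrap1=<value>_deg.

wrap1=164.22_deg

open belt: β = asin((r2−r1)/C) = asin(7/51) = 7.8890°
wrap1 = π − 2β = 164.2219°
wrap2 = π + 2β = 195.7781°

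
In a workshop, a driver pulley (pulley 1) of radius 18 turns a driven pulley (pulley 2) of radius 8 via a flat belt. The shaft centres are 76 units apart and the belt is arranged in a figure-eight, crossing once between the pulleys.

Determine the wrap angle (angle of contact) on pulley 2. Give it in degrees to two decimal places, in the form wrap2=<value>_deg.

crossed belt: β = asin((r1+r2)/C) = asin(26/76) = 20.0052°
wrap1 = wrap2 = π + 2β = 220.0104°

wrap2=220.01_deg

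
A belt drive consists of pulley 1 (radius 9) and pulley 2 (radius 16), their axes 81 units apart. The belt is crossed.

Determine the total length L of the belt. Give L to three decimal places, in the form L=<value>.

L=248.319

crossed belt: β = asin((r1+r2)/C) = asin(25/81) = 17.9774°
wrap1 = wrap2 = π + 2β = 215.9548°
tangent length = C·cosβ = 77.0454
L = (r1+r2)·wrap + 2·C·cosβ = 25·3.7691 + 2·77.0454 = 248.3189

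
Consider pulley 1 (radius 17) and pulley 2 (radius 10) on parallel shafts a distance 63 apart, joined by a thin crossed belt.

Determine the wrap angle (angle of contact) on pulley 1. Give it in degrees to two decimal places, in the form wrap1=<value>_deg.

wrap1=230.75_deg

crossed belt: β = asin((r1+r2)/C) = asin(27/63) = 25.3769°
wrap1 = wrap2 = π + 2β = 230.7539°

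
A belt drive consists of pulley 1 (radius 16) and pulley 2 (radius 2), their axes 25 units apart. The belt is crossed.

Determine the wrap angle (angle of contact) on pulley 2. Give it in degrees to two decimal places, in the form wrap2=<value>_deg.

wrap2=272.11_deg

crossed belt: β = asin((r1+r2)/C) = asin(18/25) = 46.0545°
wrap1 = wrap2 = π + 2β = 272.1090°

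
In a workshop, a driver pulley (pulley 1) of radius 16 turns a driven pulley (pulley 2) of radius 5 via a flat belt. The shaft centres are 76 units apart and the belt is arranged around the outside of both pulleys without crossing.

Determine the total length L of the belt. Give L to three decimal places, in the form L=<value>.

L=219.568

open belt: β = asin((r2−r1)/C) = asin(-11/76) = -8.3220°
wrap1 = π − 2β = 196.6441°
wrap2 = π + 2β = 163.3559°
tangent length = C·cosβ = 75.1997
L = r1·wrap1 + r2·wrap2 + 2·C·cosβ = 16·3.4321 + 5·2.8511 + 2·75.1997 = 219.5683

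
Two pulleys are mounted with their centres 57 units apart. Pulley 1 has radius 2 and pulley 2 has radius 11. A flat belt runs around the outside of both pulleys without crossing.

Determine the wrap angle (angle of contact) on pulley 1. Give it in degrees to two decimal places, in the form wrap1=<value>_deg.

open belt: β = asin((r2−r1)/C) = asin(9/57) = 9.0847°
wrap1 = π − 2β = 161.8306°
wrap2 = π + 2β = 198.1694°

wrap1=161.83_deg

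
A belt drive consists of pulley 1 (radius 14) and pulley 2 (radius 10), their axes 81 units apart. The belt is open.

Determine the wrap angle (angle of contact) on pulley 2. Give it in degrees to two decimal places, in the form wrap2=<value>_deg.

wrap2=174.34_deg

open belt: β = asin((r2−r1)/C) = asin(-4/81) = -2.8306°
wrap1 = π − 2β = 185.6611°
wrap2 = π + 2β = 174.3389°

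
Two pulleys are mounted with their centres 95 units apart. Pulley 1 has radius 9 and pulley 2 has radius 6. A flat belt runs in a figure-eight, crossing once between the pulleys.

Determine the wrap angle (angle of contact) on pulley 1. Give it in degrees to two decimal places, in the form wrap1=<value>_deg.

wrap1=198.17_deg

crossed belt: β = asin((r1+r2)/C) = asin(15/95) = 9.0847°
wrap1 = wrap2 = π + 2β = 198.1694°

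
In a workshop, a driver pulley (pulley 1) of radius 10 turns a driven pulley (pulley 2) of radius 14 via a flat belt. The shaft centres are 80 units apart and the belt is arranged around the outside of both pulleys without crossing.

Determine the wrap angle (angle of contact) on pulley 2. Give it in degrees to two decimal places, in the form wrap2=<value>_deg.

open belt: β = asin((r2−r1)/C) = asin(4/80) = 2.8660°
wrap1 = π − 2β = 174.2680°
wrap2 = π + 2β = 185.7320°

wrap2=185.73_deg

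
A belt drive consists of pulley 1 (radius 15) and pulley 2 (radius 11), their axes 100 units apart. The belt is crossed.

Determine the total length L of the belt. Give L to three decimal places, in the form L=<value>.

L=288.480

crossed belt: β = asin((r1+r2)/C) = asin(26/100) = 15.0701°
wrap1 = wrap2 = π + 2β = 210.1401°
tangent length = C·cosβ = 96.5609
L = (r1+r2)·wrap + 2·C·cosβ = 26·3.6676 + 2·96.5609 = 288.4803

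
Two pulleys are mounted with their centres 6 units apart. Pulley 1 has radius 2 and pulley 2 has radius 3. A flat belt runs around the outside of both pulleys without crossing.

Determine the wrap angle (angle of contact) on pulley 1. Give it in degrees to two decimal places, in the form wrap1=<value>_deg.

open belt: β = asin((r2−r1)/C) = asin(1/6) = 9.5941°
wrap1 = π − 2β = 160.8119°
wrap2 = π + 2β = 199.1881°

wrap1=160.81_deg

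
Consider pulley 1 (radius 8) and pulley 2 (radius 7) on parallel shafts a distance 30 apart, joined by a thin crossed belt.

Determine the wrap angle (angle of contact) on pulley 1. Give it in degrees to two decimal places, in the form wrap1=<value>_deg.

wrap1=240.00_deg

crossed belt: β = asin((r1+r2)/C) = asin(15/30) = 30.0000°
wrap1 = wrap2 = π + 2β = 240.0000°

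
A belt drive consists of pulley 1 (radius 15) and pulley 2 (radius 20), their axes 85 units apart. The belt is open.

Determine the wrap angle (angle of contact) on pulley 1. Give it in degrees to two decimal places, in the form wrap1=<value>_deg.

open belt: β = asin((r2−r1)/C) = asin(5/85) = 3.3723°
wrap1 = π − 2β = 173.2554°
wrap2 = π + 2β = 186.7446°

wrap1=173.26_deg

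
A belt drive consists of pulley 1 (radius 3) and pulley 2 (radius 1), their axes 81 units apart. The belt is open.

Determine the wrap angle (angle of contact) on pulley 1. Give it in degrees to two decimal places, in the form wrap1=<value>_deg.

wrap1=182.83_deg

open belt: β = asin((r2−r1)/C) = asin(-2/81) = -1.4149°
wrap1 = π − 2β = 182.8297°
wrap2 = π + 2β = 177.1703°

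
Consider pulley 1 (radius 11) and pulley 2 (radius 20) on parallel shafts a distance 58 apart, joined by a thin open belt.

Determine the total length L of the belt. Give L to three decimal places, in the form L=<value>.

L=214.789

open belt: β = asin((r2−r1)/C) = asin(9/58) = 8.9268°
wrap1 = π − 2β = 162.1464°
wrap2 = π + 2β = 197.8536°
tangent length = C·cosβ = 57.2975
L = r1·wrap1 + r2·wrap2 + 2·C·cosβ = 11·2.8300 + 20·3.4532 + 2·57.2975 = 214.7887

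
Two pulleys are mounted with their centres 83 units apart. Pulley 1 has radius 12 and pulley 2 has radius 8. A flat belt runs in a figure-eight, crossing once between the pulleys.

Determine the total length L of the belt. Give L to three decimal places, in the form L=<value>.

L=233.675

crossed belt: β = asin((r1+r2)/C) = asin(20/83) = 13.9434°
wrap1 = wrap2 = π + 2β = 207.8869°
tangent length = C·cosβ = 80.5543
L = (r1+r2)·wrap + 2·C·cosβ = 20·3.6283 + 2·80.5543 = 233.6749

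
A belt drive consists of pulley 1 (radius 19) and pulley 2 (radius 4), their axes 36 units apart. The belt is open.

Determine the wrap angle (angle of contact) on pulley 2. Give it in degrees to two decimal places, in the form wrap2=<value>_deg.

wrap2=130.75_deg

open belt: β = asin((r2−r1)/C) = asin(-15/36) = -24.6243°
wrap1 = π − 2β = 229.2486°
wrap2 = π + 2β = 130.7514°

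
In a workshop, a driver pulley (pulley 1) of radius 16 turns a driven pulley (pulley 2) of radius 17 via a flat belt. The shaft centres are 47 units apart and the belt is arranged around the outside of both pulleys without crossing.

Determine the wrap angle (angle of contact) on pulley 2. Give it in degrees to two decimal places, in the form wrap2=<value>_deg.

wrap2=182.44_deg

open belt: β = asin((r2−r1)/C) = asin(1/47) = 1.2192°
wrap1 = π − 2β = 177.5617°
wrap2 = π + 2β = 182.4383°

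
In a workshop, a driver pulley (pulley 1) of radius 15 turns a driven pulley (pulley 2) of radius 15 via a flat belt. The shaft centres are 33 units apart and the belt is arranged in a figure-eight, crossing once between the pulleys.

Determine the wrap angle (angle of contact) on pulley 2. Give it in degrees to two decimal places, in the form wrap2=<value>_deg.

wrap2=310.76_deg

crossed belt: β = asin((r1+r2)/C) = asin(30/33) = 65.3800°
wrap1 = wrap2 = π + 2β = 310.7600°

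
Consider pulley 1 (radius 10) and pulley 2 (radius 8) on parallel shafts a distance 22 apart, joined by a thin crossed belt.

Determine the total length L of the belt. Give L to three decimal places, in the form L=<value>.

L=116.344

crossed belt: β = asin((r1+r2)/C) = asin(18/22) = 54.9032°
wrap1 = wrap2 = π + 2β = 289.8064°
tangent length = C·cosβ = 12.6491
L = (r1+r2)·wrap + 2·C·cosβ = 18·5.0581 + 2·12.6491 = 116.3436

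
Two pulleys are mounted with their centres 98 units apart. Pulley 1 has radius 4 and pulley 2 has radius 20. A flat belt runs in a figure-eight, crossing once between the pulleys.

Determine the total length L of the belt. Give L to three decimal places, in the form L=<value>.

crossed belt: β = asin((r1+r2)/C) = asin(24/98) = 14.1758°
wrap1 = wrap2 = π + 2β = 208.3516°
tangent length = C·cosβ = 95.0158
L = (r1+r2)·wrap + 2·C·cosβ = 24·3.6364 + 2·95.0158 = 277.3057

L=277.306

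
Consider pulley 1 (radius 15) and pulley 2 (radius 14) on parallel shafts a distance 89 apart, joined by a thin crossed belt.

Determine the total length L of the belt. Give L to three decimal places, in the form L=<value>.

L=278.642

crossed belt: β = asin((r1+r2)/C) = asin(29/89) = 19.0166°
wrap1 = wrap2 = π + 2β = 218.0333°
tangent length = C·cosβ = 84.1427
L = (r1+r2)·wrap + 2·C·cosβ = 29·3.8054 + 2·84.1427 = 278.6420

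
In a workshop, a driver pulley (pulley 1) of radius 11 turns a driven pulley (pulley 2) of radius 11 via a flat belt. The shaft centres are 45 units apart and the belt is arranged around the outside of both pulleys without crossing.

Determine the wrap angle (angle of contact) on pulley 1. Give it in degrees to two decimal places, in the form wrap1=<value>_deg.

wrap1=180.00_deg

open belt: β = asin((r2−r1)/C) = asin(0/45) = 0.0000°
wrap1 = π − 2β = 180.0000°
wrap2 = π + 2β = 180.0000°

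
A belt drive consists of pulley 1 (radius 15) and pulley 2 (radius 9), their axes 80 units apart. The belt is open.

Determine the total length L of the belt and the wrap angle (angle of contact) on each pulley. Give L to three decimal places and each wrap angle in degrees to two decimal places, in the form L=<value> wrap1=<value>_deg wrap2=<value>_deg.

open belt: β = asin((r2−r1)/C) = asin(-6/80) = -4.3012°
wrap1 = π − 2β = 188.6024°
wrap2 = π + 2β = 171.3976°
tangent length = C·cosβ = 79.7747
L = r1·wrap1 + r2·wrap2 + 2·C·cosβ = 15·3.2917 + 9·2.9915 + 2·79.7747 = 235.8484

L=235.848 wrap1=188.60_deg wrap2=171.40_deg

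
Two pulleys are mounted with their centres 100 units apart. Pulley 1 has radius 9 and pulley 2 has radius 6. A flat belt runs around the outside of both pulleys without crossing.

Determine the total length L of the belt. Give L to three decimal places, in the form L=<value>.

L=247.214

open belt: β = asin((r2−r1)/C) = asin(-3/100) = -1.7191°
wrap1 = π − 2β = 183.4383°
wrap2 = π + 2β = 176.5617°
tangent length = C·cosβ = 99.9550
L = r1·wrap1 + r2·wrap2 + 2·C·cosβ = 9·3.2016 + 6·3.0816 + 2·99.9550 = 247.2139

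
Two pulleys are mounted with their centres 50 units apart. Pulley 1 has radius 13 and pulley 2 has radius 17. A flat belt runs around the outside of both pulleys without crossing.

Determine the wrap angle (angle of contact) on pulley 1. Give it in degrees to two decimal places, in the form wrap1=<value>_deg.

wrap1=170.82_deg

open belt: β = asin((r2−r1)/C) = asin(4/50) = 4.5886°
wrap1 = π − 2β = 170.8229°
wrap2 = π + 2β = 189.1771°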